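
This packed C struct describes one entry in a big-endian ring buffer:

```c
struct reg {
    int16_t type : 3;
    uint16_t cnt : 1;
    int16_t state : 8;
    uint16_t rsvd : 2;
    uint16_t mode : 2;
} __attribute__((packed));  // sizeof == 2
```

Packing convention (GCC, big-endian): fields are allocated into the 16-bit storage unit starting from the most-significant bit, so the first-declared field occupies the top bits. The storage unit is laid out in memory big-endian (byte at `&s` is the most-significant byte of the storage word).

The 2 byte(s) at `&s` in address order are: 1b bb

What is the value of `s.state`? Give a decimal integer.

-69

[0]=0x1b [1]=0xbb (big-endian) → word 0x1bbb
type:3 @ bit 13 → (0x1bbb>>13)&0x7 = 0x0
cnt:1 @ bit 12 → (0x1bbb>>12)&0x1 = 0x1
state:8 @ bit 4 → (0x1bbb>>4)&0xff = 0xbb  ←
rsvd:2 @ bit 2 → (0x1bbb>>2)&0x3 = 0x2
mode:2 @ bit 0 → (0x1bbb>>0)&0x3 = 0x3
state signed 8b, MSB=1: 187 - 256 = -69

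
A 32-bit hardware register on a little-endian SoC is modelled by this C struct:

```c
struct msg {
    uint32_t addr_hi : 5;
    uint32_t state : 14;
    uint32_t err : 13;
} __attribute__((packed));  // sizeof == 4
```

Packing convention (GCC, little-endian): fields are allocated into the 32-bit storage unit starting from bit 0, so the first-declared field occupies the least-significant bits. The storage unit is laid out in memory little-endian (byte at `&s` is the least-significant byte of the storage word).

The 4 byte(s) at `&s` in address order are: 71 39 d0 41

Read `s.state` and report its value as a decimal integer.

459

[0]=0x71 [1]=0x39 [2]=0xd0 [3]=0x41 (little-endian) → word 0x41d03971
addr_hi [0+:5] = (word>>0) & 0x1f = 17
state [5+:14] = (word>>5) & 0x3fff = 459  ←
err [19+:13] = (word>>19) & 0x1fff = 2106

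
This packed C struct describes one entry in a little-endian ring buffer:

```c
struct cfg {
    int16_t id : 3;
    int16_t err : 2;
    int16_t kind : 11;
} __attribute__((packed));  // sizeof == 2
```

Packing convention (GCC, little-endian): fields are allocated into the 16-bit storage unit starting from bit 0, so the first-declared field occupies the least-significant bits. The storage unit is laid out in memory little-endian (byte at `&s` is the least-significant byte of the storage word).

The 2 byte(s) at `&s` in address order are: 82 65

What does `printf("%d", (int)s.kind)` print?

[0]=0x82 [1]=0x65 (little-endian) → word 0x6582
id:3 @ bit 0 → (0x6582>>0)&0x7 = 0x2
err:2 @ bit 3 → (0x6582>>3)&0x3 = 0x0
kind:11 @ bit 5 → (0x6582>>5)&0x7ff = 0x32c  ←
kind signed 11b, MSB=0: value = 812

812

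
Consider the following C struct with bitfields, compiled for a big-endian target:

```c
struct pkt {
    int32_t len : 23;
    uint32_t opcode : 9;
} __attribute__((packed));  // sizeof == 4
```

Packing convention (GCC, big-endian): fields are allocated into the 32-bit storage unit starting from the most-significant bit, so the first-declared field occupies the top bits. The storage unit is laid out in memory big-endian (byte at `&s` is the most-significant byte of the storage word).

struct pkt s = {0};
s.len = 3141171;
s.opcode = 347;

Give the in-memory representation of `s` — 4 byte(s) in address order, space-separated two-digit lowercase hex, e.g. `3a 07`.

5f dc 67 5b

len:23 = 3141171 → 0x2fee33 << 9 → word 0x5fdc6600
opcode:9 = 347 → 0x15b << 0 → word 0x5fdc675b
word = 0x5fdc675b → big-endian bytes:
  [0]=0x5f  [1]=0xdc  [2]=0x67  [3]=0x5b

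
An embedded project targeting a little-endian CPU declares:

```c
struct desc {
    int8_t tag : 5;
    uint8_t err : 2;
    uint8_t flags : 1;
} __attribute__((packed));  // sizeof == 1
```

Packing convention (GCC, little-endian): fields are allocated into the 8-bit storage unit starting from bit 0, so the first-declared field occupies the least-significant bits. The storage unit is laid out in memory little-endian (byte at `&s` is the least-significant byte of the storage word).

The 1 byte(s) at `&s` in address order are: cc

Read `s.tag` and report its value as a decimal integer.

12

[0]=0xcc (little-endian) → word 0xcc
tag [0+:5] = (word>>0) & 0x1f = 12  ←
err [5+:2] = (word>>5) & 0x3 = 2
flags [7+:1] = (word>>7) & 0x1 = 1
tag signed 5b, MSB=0: value = 12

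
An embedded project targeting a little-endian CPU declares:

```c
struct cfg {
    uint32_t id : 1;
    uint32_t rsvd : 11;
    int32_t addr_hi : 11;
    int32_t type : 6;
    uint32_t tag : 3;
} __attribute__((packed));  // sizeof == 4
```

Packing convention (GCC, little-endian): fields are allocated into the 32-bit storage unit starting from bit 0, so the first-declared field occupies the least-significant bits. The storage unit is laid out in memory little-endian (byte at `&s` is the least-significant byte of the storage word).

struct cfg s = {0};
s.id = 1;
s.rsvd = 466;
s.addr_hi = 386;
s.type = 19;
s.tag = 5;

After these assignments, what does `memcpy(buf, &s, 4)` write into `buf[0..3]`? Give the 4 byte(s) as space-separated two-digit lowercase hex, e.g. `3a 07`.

a5 23 98 a9

[0+:1] id=1 & 0x1 = 0x1; word=0x00000001
[1+:11] rsvd=466 & 0x7ff = 0x1d2; word=0x000003a5
[12+:11] addr_hi=386 & 0x7ff = 0x182; word=0x001823a5
[23+:6] type=19 & 0x3f = 0x13; word=0x099823a5
[29+:3] tag=5 & 0x7 = 0x5; word=0xa99823a5
word = 0xa99823a5 → little-endian bytes:
  [0]=0xa5  [1]=0x23  [2]=0x98  [3]=0xa9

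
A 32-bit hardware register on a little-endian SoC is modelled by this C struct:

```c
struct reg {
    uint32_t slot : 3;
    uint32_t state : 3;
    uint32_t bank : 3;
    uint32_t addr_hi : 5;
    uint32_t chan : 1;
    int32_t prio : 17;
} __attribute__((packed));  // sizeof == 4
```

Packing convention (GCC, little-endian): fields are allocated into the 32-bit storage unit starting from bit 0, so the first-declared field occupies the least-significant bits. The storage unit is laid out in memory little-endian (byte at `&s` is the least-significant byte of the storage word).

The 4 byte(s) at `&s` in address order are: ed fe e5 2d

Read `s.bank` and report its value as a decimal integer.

[0]=0xed [1]=0xfe [2]=0xe5 [3]=0x2d (little-endian) → word 0x2de5feed
slot [0+:3] = (word>>0) & 0x7 = 5
state [3+:3] = (word>>3) & 0x7 = 5
bank [6+:3] = (word>>6) & 0x7 = 3  ←
addr_hi [9+:5] = (word>>9) & 0x1f = 31
chan [14+:1] = (word>>14) & 0x1 = 1
prio [15+:17] = (word>>15) & 0x1ffff = 23499

3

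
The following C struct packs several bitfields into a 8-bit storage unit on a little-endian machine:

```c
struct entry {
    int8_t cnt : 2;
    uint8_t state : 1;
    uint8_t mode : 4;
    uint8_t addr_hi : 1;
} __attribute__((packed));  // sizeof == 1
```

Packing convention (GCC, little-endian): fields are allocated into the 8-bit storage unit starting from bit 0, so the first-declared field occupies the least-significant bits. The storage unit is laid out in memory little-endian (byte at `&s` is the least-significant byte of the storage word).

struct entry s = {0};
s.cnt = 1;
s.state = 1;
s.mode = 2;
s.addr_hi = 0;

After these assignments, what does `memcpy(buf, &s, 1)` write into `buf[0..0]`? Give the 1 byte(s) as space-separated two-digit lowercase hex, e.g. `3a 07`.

15

cnt:2 = 1 → 0x1 << 0 → word 0x01
state:1 = 1 → 0x1 << 2 → word 0x05
mode:4 = 2 → 0x2 << 3 → word 0x15
addr_hi:1 = 0 → 0x0 << 7 → word 0x15
word = 0x15 → little-endian bytes:
  [0]=0x15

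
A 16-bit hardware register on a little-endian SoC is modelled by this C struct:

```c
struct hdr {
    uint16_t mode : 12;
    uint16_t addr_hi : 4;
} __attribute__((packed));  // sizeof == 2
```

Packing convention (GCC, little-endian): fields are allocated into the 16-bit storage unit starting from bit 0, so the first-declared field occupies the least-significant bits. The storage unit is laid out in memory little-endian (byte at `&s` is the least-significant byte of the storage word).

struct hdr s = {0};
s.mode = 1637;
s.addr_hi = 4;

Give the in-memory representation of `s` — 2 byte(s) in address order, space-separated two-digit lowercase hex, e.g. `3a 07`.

65 46

mode (12b) val=1637 bits=0x665 at bit 0: 0x0665
addr_hi (4b) val=4 bits=0x4 at bit 12: 0x4665
word = 0x4665 → little-endian bytes:
  [0]=0x65  [1]=0x46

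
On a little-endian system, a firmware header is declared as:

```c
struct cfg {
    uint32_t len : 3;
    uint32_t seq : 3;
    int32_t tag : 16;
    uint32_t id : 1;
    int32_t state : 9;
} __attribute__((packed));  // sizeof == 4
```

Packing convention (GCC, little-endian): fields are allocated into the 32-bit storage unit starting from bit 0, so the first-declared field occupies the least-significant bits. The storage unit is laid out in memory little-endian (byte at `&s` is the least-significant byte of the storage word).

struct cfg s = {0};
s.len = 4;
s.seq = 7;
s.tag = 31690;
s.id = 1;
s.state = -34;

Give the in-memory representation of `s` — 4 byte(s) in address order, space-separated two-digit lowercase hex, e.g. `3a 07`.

len:3 = 4 → 0x4 << 0 → word 0x00000004
seq:3 = 7 → 0x7 << 3 → word 0x0000003c
tag:16 = 31690 → 0x7bca << 6 → word 0x001ef2bc
id:1 = 1 → 0x1 << 22 → word 0x005ef2bc
state:9 = -34 → 0x1de << 23 → word 0xef5ef2bc
word = 0xef5ef2bc → little-endian bytes:
  [0]=0xbc  [1]=0xf2  [2]=0x5e  [3]=0xef

bc f2 5e ef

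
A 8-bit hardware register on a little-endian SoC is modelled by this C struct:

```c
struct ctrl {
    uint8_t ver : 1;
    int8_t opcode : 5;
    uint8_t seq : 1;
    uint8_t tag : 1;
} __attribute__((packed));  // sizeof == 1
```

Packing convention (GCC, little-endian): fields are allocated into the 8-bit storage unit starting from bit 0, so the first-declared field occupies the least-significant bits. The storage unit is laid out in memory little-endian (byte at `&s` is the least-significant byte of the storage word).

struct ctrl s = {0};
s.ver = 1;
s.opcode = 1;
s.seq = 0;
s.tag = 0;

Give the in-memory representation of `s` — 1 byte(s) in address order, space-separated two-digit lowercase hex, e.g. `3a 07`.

ver:1 = 1 → 0x1 << 0 → word 0x01
opcode:5 = 1 → 0x1 << 1 → word 0x03
seq:1 = 0 → 0x0 << 6 → word 0x03
tag:1 = 0 → 0x0 << 7 → word 0x03
word = 0x03 → little-endian bytes:
  [0]=0x03

03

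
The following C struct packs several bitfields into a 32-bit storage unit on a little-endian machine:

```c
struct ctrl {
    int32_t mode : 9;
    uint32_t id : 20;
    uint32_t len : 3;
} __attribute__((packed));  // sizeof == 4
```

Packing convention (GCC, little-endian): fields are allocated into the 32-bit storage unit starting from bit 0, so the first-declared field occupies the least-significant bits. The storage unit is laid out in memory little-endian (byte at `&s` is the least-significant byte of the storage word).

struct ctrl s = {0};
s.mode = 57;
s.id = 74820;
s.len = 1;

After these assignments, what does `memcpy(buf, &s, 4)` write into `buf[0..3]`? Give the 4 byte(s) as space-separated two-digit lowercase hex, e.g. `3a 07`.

39 88 48 22

[0+:9] mode=57 & 0x1ff = 0x39; word=0x00000039
[9+:20] id=74820 & 0xfffff = 0x12444; word=0x02488839
[29+:3] len=1 & 0x7 = 0x1; word=0x22488839
word = 0x22488839 → little-endian bytes:
  [0]=0x39  [1]=0x88  [2]=0x48  [3]=0x22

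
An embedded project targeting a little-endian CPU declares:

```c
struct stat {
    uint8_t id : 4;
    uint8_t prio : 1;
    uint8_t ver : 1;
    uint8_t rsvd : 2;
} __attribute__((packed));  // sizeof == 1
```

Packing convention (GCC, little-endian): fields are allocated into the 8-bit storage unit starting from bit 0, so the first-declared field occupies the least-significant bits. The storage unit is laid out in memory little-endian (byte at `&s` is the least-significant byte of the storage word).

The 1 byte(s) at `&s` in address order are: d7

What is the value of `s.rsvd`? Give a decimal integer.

3

[0]=0xd7 (little-endian) → word 0xd7
id:4 @ bit 0 → (0xd7>>0)&0xf = 0x7
prio:1 @ bit 4 → (0xd7>>4)&0x1 = 0x1
ver:1 @ bit 5 → (0xd7>>5)&0x1 = 0x0
rsvd:2 @ bit 6 → (0xd7>>6)&0x3 = 0x3  ←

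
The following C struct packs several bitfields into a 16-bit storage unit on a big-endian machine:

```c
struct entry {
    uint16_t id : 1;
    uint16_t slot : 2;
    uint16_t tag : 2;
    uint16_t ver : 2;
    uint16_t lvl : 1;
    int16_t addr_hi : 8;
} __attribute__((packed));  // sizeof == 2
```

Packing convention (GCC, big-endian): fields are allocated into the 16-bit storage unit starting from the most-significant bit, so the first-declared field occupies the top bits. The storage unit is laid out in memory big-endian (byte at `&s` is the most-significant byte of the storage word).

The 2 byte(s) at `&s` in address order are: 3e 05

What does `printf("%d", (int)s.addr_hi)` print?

[0]=0x3e [1]=0x05 (big-endian) → word 0x3e05
id:1 @ bit 15 → (0x3e05>>15)&0x1 = 0x0
slot:2 @ bit 13 → (0x3e05>>13)&0x3 = 0x1
tag:2 @ bit 11 → (0x3e05>>11)&0x3 = 0x3
ver:2 @ bit 9 → (0x3e05>>9)&0x3 = 0x3
lvl:1 @ bit 8 → (0x3e05>>8)&0x1 = 0x0
addr_hi:8 @ bit 0 → (0x3e05>>0)&0xff = 0x5  ←
addr_hi signed 8b, MSB=0: value = 5

5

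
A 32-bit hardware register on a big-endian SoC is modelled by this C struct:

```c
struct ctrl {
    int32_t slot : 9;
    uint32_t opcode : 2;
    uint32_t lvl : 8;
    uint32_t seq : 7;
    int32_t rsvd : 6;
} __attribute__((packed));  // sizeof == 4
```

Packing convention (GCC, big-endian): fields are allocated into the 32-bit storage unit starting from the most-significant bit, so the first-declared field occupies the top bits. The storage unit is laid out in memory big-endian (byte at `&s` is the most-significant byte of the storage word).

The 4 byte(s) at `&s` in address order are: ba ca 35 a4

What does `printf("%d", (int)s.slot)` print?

[0]=0xba [1]=0xca [2]=0x35 [3]=0xa4 (big-endian) → word 0xbaca35a4
slot [23+:9] = (word>>23) & 0x1ff = 373  ←
opcode [21+:2] = (word>>21) & 0x3 = 2
lvl [13+:8] = (word>>13) & 0xff = 81
seq [6+:7] = (word>>6) & 0x7f = 86
rsvd [0+:6] = (word>>0) & 0x3f = 36
slot signed 9b, MSB=1: 373 - 512 = -139

-139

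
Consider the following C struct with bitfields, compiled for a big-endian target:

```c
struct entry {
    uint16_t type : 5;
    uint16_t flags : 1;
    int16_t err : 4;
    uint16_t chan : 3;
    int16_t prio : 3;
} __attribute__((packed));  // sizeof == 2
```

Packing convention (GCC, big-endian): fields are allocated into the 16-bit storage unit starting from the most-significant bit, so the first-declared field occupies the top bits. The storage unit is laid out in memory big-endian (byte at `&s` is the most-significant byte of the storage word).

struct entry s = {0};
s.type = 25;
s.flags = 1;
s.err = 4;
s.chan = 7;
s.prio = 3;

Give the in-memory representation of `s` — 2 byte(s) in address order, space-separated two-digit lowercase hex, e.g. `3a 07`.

type (5b) val=25 bits=0x19 at bit 11: 0xc800
flags (1b) val=1 bits=0x1 at bit 10: 0xcc00
err (4b) val=4 bits=0x4 at bit 6: 0xcd00
chan (3b) val=7 bits=0x7 at bit 3: 0xcd38
prio (3b) val=3 bits=0x3 at bit 0: 0xcd3b
word = 0xcd3b → big-endian bytes:
  [0]=0xcd  [1]=0x3b

cd 3b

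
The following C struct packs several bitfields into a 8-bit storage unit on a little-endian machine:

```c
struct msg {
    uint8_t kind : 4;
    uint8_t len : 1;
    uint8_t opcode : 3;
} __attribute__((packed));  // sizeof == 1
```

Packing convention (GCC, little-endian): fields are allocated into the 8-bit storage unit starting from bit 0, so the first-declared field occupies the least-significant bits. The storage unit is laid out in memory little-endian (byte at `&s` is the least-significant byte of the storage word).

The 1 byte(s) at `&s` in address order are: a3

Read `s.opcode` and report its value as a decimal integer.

[0]=0xa3 (little-endian) → word 0xa3
kind [0+:4] = (word>>0) & 0xf = 3
len [4+:1] = (word>>4) & 0x1 = 0
opcode [5+:3] = (word>>5) & 0x7 = 5  ←

5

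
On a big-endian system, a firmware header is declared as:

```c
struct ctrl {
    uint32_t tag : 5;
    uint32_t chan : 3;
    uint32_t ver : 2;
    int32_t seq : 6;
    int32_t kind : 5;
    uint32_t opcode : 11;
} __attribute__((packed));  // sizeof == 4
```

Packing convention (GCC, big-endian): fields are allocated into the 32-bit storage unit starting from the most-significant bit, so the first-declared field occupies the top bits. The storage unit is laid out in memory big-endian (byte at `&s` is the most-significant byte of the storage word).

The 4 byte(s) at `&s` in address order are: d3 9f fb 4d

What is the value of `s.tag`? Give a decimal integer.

26

[0]=0xd3 [1]=0x9f [2]=0xfb [3]=0x4d (big-endian) → word 0xd39ffb4d
tag:5 @ bit 27 → (0xd39ffb4d>>27)&0x1f = 0x1a  ←
chan:3 @ bit 24 → (0xd39ffb4d>>24)&0x7 = 0x3
ver:2 @ bit 22 → (0xd39ffb4d>>22)&0x3 = 0x2
seq:6 @ bit 16 → (0xd39ffb4d>>16)&0x3f = 0x1f
kind:5 @ bit 11 → (0xd39ffb4d>>11)&0x1f = 0x1f
opcode:11 @ bit 0 → (0xd39ffb4d>>0)&0x7ff = 0x34d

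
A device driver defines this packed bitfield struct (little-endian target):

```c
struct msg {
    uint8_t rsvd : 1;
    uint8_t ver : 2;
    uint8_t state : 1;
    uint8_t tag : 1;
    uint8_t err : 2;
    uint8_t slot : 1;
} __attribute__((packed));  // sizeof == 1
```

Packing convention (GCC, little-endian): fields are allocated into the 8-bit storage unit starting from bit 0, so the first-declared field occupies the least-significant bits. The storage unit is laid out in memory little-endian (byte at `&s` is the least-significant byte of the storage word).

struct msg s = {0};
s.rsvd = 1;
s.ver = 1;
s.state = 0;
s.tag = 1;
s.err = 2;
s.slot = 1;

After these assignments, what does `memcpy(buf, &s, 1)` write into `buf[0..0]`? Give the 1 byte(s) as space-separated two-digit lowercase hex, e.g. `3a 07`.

d3

[0+:1] rsvd=1 & 0x1 = 0x1; word=0x01
[1+:2] ver=1 & 0x3 = 0x1; word=0x03
[3+:1] state=0 & 0x1 = 0x0; word=0x03
[4+:1] tag=1 & 0x1 = 0x1; word=0x13
[5+:2] err=2 & 0x3 = 0x2; word=0x53
[7+:1] slot=1 & 0x1 = 0x1; word=0xd3
word = 0xd3 → little-endian bytes:
  [0]=0xd3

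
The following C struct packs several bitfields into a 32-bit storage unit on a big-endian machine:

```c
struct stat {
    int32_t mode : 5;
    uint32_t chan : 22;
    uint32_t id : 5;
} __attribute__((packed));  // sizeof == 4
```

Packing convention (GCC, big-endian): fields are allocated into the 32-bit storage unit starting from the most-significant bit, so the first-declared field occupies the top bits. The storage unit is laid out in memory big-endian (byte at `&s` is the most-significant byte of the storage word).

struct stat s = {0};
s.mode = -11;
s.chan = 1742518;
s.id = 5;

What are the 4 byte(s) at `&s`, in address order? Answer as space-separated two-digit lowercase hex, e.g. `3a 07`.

[27+:5] mode=-11 & 0x1f = 0x15; word=0xa8000000
[5+:22] chan=1742518 & 0x3fffff = 0x1a96b6; word=0xab52d6c0
[0+:5] id=5 & 0x1f = 0x5; word=0xab52d6c5
word = 0xab52d6c5 → big-endian bytes:
  [0]=0xab  [1]=0x52  [2]=0xd6  [3]=0xc5

ab 52 d6 c5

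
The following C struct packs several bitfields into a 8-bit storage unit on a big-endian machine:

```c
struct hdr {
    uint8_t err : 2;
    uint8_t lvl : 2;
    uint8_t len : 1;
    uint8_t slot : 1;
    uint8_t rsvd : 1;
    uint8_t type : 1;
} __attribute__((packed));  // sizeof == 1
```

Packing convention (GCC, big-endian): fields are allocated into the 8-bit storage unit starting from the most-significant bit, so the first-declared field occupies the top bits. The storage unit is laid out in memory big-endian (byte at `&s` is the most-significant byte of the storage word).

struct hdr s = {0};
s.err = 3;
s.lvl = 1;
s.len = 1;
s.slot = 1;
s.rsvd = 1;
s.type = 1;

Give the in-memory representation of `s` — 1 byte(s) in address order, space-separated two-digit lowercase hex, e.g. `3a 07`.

df

err:2 = 3 → 0x3 << 6 → word 0xc0
lvl:2 = 1 → 0x1 << 4 → word 0xd0
len:1 = 1 → 0x1 << 3 → word 0xd8
slot:1 = 1 → 0x1 << 2 → word 0xdc
rsvd:1 = 1 → 0x1 << 1 → word 0xde
type:1 = 1 → 0x1 << 0 → word 0xdf
word = 0xdf → big-endian bytes:
  [0]=0xdf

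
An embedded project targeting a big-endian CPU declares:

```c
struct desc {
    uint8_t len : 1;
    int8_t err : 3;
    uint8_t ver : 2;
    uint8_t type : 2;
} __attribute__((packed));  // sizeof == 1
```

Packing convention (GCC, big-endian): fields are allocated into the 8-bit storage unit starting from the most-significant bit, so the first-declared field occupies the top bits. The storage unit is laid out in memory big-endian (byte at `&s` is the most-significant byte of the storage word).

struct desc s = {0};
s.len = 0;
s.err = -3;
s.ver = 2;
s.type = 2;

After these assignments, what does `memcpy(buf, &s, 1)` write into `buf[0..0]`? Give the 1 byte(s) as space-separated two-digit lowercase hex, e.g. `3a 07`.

5a

[7+:1] len=0 & 0x1 = 0x0; word=0x00
[4+:3] err=-3 & 0x7 = 0x5; word=0x50
[2+:2] ver=2 & 0x3 = 0x2; word=0x58
[0+:2] type=2 & 0x3 = 0x2; word=0x5a
word = 0x5a → big-endian bytes:
  [0]=0x5a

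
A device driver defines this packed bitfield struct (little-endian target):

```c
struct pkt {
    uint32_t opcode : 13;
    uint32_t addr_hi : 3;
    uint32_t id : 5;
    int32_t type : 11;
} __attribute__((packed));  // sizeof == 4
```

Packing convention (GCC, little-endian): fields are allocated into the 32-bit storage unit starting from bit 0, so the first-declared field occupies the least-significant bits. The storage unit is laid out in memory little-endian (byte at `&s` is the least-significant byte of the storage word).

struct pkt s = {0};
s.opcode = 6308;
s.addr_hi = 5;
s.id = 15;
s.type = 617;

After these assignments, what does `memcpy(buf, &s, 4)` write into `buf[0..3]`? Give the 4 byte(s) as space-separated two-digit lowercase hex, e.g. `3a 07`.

a4 b8 2f 4d

opcode:13 = 6308 → 0x18a4 << 0 → word 0x000018a4
addr_hi:3 = 5 → 0x5 << 13 → word 0x0000b8a4
id:5 = 15 → 0xf << 16 → word 0x000fb8a4
type:11 = 617 → 0x269 << 21 → word 0x4d2fb8a4
word = 0x4d2fb8a4 → little-endian bytes:
  [0]=0xa4  [1]=0xb8  [2]=0x2f  [3]=0x4d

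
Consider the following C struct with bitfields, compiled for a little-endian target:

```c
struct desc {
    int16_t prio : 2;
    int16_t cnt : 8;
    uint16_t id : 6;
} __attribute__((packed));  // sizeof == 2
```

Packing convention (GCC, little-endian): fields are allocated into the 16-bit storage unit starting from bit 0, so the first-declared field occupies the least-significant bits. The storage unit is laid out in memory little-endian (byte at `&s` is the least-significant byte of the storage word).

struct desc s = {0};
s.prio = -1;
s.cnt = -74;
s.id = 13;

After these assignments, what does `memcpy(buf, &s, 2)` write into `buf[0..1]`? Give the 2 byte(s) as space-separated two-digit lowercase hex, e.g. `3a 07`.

[0+:2] prio=-1 & 0x3 = 0x3; word=0x0003
[2+:8] cnt=-74 & 0xff = 0xb6; word=0x02db
[10+:6] id=13 & 0x3f = 0xd; word=0x36db
word = 0x36db → little-endian bytes:
  [0]=0xdb  [1]=0x36

db 36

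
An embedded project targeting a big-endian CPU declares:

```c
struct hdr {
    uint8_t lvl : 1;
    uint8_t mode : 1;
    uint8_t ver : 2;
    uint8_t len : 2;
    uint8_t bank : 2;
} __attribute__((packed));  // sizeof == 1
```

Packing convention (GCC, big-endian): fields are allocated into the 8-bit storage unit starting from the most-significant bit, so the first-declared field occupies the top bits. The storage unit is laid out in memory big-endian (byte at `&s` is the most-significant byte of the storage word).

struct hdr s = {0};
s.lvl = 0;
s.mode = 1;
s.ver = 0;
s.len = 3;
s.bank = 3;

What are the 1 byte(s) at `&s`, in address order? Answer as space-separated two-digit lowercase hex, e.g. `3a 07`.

4f

lvl:1 = 0 → 0x0 << 7 → word 0x00
mode:1 = 1 → 0x1 << 6 → word 0x40
ver:2 = 0 → 0x0 << 4 → word 0x40
len:2 = 3 → 0x3 << 2 → word 0x4c
bank:2 = 3 → 0x3 << 0 → word 0x4f
word = 0x4f → big-endian bytes:
  [0]=0x4f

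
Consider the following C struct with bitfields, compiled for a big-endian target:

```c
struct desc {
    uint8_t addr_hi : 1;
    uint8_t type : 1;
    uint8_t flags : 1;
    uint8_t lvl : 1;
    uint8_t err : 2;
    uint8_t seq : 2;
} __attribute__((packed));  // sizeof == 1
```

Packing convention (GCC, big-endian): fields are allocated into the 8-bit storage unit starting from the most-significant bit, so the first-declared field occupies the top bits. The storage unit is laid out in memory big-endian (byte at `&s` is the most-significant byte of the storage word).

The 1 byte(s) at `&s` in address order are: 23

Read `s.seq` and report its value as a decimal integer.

3

[0]=0x23 (big-endian) → word 0x23
addr_hi:1 @ bit 7 → (0x23>>7)&0x1 = 0x0
type:1 @ bit 6 → (0x23>>6)&0x1 = 0x0
flags:1 @ bit 5 → (0x23>>5)&0x1 = 0x1
lvl:1 @ bit 4 → (0x23>>4)&0x1 = 0x0
err:2 @ bit 2 → (0x23>>2)&0x3 = 0x0
seq:2 @ bit 0 → (0x23>>0)&0x3 = 0x3  ←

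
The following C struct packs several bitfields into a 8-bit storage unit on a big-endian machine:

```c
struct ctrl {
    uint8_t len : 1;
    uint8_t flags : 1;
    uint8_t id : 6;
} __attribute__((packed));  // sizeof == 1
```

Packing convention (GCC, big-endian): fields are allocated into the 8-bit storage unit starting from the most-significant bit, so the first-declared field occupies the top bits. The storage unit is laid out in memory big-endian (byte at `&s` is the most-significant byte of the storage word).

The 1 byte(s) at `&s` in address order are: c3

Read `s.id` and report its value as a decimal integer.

[0]=0xc3 (big-endian) → word 0xc3
len [7+:1] = (word>>7) & 0x1 = 1
flags [6+:1] = (word>>6) & 0x1 = 1
id [0+:6] = (word>>0) & 0x3f = 3  ←

3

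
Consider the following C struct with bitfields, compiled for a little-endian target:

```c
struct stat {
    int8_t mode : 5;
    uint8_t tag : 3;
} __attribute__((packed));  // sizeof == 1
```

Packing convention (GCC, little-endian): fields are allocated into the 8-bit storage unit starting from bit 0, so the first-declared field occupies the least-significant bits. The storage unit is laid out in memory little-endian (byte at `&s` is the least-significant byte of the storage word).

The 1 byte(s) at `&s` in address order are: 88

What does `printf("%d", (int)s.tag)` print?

[0]=0x88 (little-endian) → word 0x88
mode [0+:5] = (word>>0) & 0x1f = 8
tag [5+:3] = (word>>5) & 0x7 = 4  ←

4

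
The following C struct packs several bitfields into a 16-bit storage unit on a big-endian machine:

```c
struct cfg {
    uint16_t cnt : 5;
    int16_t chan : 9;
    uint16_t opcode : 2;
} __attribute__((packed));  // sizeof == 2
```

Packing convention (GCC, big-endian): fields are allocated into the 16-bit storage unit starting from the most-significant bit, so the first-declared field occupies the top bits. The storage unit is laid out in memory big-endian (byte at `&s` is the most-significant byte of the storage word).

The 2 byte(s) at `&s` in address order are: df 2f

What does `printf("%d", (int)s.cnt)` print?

27

[0]=0xdf [1]=0x2f (big-endian) → word 0xdf2f
cnt [11+:5] = (word>>11) & 0x1f = 27  ←
chan [2+:9] = (word>>2) & 0x1ff = 459
opcode [0+:2] = (word>>0) & 0x3 = 3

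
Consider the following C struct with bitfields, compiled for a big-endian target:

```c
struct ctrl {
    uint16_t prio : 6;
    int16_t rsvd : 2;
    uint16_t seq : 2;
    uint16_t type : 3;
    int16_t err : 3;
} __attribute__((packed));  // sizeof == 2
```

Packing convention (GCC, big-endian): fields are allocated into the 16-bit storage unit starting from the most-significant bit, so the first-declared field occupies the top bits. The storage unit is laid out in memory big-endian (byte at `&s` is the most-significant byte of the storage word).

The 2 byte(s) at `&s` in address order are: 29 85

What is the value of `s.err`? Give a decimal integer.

-3

[0]=0x29 [1]=0x85 (big-endian) → word 0x2985
prio:6 @ bit 10 → (0x2985>>10)&0x3f = 0xa
rsvd:2 @ bit 8 → (0x2985>>8)&0x3 = 0x1
seq:2 @ bit 6 → (0x2985>>6)&0x3 = 0x2
type:3 @ bit 3 → (0x2985>>3)&0x7 = 0x0
err:3 @ bit 0 → (0x2985>>0)&0x7 = 0x5  ←
err signed 3b, MSB=1: 5 - 8 = -3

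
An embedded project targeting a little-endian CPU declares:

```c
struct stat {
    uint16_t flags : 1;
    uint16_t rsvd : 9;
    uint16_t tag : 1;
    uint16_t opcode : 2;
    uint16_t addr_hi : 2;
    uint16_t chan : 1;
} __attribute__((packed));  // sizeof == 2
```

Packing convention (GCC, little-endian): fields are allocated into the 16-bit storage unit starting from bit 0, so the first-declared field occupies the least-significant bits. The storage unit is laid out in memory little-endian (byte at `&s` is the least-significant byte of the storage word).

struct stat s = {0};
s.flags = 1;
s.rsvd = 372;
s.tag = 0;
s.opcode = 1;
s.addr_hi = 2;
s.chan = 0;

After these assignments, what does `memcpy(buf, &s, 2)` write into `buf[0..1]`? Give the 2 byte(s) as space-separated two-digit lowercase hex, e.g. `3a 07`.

e9 4a

flags (1b) val=1 bits=0x1 at bit 0: 0x0001
rsvd (9b) val=372 bits=0x174 at bit 1: 0x02e9
tag (1b) val=0 bits=0x0 at bit 10: 0x02e9
opcode (2b) val=1 bits=0x1 at bit 11: 0x0ae9
addr_hi (2b) val=2 bits=0x2 at bit 13: 0x4ae9
chan (1b) val=0 bits=0x0 at bit 15: 0x4ae9
word = 0x4ae9 → little-endian bytes:
  [0]=0xe9  [1]=0x4a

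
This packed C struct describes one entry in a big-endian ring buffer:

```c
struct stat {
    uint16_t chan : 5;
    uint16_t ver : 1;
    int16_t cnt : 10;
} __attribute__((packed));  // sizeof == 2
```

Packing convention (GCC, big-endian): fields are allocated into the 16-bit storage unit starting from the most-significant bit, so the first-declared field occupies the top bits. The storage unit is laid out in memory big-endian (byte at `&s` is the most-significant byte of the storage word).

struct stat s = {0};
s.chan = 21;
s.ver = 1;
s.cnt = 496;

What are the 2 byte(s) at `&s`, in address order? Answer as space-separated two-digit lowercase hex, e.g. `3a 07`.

ad f0

chan:5 = 21 → 0x15 << 11 → word 0xa800
ver:1 = 1 → 0x1 << 10 → word 0xac00
cnt:10 = 496 → 0x1f0 << 0 → word 0xadf0
word = 0xadf0 → big-endian bytes:
  [0]=0xad  [1]=0xf0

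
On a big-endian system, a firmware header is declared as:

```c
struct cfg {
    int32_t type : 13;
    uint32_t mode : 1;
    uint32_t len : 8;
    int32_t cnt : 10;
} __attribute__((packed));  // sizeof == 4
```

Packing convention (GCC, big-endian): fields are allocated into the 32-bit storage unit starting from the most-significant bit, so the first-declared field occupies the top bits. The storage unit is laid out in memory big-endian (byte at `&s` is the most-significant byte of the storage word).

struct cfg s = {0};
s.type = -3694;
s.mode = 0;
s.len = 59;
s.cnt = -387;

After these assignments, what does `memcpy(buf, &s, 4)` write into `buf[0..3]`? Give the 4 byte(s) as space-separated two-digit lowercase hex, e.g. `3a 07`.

[19+:13] type=-3694 & 0x1fff = 0x1192; word=0x8c900000
[18+:1] mode=0 & 0x1 = 0x0; word=0x8c900000
[10+:8] len=59 & 0xff = 0x3b; word=0x8c90ec00
[0+:10] cnt=-387 & 0x3ff = 0x27d; word=0x8c90ee7d
word = 0x8c90ee7d → big-endian bytes:
  [0]=0x8c  [1]=0x90  [2]=0xee  [3]=0x7d

8c 90 ee 7d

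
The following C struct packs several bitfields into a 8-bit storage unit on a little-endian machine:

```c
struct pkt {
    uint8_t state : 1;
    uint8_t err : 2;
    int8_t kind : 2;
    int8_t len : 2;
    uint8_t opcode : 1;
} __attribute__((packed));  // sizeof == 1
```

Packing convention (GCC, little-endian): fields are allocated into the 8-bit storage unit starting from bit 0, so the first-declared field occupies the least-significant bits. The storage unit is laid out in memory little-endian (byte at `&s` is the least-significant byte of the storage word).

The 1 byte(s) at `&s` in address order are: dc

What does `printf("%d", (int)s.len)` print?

[0]=0xdc (little-endian) → word 0xdc
state [0+:1] = (word>>0) & 0x1 = 0
err [1+:2] = (word>>1) & 0x3 = 2
kind [3+:2] = (word>>3) & 0x3 = 3
len [5+:2] = (word>>5) & 0x3 = 2  ←
opcode [7+:1] = (word>>7) & 0x1 = 1
len signed 2b, MSB=1: 2 - 4 = -2

-2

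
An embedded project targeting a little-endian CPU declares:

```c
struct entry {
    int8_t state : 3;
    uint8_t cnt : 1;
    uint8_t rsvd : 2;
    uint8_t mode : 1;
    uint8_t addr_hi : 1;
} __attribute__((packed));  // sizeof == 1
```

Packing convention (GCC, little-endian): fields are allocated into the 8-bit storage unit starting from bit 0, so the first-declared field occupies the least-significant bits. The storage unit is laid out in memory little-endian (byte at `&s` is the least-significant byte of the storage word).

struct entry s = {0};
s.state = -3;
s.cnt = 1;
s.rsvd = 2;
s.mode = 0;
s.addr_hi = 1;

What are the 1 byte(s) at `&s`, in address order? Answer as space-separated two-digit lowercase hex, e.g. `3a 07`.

[0+:3] state=-3 & 0x7 = 0x5; word=0x05
[3+:1] cnt=1 & 0x1 = 0x1; word=0x0d
[4+:2] rsvd=2 & 0x3 = 0x2; word=0x2d
[6+:1] mode=0 & 0x1 = 0x0; word=0x2d
[7+:1] addr_hi=1 & 0x1 = 0x1; word=0xad
word = 0xad → little-endian bytes:
  [0]=0xad

ad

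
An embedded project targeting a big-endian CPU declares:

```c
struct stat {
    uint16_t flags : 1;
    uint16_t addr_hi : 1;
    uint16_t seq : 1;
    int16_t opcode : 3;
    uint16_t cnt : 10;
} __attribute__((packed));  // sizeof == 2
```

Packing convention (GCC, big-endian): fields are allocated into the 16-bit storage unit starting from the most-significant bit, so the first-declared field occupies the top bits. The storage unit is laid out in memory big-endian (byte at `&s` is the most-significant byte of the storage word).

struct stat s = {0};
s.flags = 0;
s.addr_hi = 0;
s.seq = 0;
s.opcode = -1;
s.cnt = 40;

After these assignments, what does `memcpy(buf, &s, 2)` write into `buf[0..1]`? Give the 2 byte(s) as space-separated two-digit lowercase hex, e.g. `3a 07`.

flags:1 = 0 → 0x0 << 15 → word 0x0000
addr_hi:1 = 0 → 0x0 << 14 → word 0x0000
seq:1 = 0 → 0x0 << 13 → word 0x0000
opcode:3 = -1 → 0x7 << 10 → word 0x1c00
cnt:10 = 40 → 0x28 << 0 → word 0x1c28
word = 0x1c28 → big-endian bytes:
  [0]=0x1c  [1]=0x28

1c 28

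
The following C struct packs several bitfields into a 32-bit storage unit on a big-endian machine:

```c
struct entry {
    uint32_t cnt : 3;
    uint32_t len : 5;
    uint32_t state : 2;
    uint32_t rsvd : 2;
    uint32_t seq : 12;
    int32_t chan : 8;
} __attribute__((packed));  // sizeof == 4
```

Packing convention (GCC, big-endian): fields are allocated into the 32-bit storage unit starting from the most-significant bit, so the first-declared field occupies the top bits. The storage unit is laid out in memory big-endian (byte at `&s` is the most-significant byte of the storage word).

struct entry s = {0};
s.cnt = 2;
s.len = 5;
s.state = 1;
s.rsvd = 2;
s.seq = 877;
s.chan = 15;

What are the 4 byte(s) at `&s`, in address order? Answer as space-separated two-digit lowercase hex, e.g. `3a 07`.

45 63 6d 0f

cnt (3b) val=2 bits=0x2 at bit 29: 0x40000000
len (5b) val=5 bits=0x5 at bit 24: 0x45000000
state (2b) val=1 bits=0x1 at bit 22: 0x45400000
rsvd (2b) val=2 bits=0x2 at bit 20: 0x45600000
seq (12b) val=877 bits=0x36d at bit 8: 0x45636d00
chan (8b) val=15 bits=0xf at bit 0: 0x45636d0f
word = 0x45636d0f → big-endian bytes:
  [0]=0x45  [1]=0x63  [2]=0x6d  [3]=0x0f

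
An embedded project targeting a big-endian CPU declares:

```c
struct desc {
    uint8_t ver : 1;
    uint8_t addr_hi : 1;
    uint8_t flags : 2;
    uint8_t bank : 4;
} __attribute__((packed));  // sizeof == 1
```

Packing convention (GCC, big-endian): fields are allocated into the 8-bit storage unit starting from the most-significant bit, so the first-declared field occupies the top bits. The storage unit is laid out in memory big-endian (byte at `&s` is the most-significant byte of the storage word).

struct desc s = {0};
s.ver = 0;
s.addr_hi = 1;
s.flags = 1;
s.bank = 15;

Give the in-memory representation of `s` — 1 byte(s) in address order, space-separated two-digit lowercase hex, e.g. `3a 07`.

ver:1 = 0 → 0x0 << 7 → word 0x00
addr_hi:1 = 1 → 0x1 << 6 → word 0x40
flags:2 = 1 → 0x1 << 4 → word 0x50
bank:4 = 15 → 0xf << 0 → word 0x5f
word = 0x5f → big-endian bytes:
  [0]=0x5f

5f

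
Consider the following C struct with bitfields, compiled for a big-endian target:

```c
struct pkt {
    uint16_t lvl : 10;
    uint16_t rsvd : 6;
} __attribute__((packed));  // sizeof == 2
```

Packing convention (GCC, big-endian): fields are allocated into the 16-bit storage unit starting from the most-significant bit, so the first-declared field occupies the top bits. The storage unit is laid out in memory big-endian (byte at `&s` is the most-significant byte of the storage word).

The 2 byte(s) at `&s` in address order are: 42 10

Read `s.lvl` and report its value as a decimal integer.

264

[0]=0x42 [1]=0x10 (big-endian) → word 0x4210
lvl:10 @ bit 6 → (0x4210>>6)&0x3ff = 0x108  ←
rsvd:6 @ bit 0 → (0x4210>>0)&0x3f = 0x10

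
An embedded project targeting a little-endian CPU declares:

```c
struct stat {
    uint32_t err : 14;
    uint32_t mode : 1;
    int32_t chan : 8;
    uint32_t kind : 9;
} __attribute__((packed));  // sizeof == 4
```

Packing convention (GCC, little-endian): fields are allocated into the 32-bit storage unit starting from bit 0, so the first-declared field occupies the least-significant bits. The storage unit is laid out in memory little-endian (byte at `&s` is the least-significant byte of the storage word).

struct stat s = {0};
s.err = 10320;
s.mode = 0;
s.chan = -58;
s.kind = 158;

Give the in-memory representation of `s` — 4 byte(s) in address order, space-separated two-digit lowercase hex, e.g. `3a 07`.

err (14b) val=10320 bits=0x2850 at bit 0: 0x00002850
mode (1b) val=0 bits=0x0 at bit 14: 0x00002850
chan (8b) val=-58 bits=0xc6 at bit 15: 0x00632850
kind (9b) val=158 bits=0x9e at bit 23: 0x4f632850
word = 0x4f632850 → little-endian bytes:
  [0]=0x50  [1]=0x28  [2]=0x63  [3]=0x4f

50 28 63 4f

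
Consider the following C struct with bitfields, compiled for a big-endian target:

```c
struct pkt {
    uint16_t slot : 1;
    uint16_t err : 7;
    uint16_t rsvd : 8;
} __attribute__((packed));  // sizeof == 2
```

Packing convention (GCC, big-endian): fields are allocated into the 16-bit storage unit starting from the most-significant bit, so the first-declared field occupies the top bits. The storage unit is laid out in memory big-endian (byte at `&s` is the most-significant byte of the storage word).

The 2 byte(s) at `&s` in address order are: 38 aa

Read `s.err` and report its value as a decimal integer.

56

[0]=0x38 [1]=0xaa (big-endian) → word 0x38aa
slot:1 @ bit 15 → (0x38aa>>15)&0x1 = 0x0
err:7 @ bit 8 → (0x38aa>>8)&0x7f = 0x38  ←
rsvd:8 @ bit 0 → (0x38aa>>0)&0xff = 0xaa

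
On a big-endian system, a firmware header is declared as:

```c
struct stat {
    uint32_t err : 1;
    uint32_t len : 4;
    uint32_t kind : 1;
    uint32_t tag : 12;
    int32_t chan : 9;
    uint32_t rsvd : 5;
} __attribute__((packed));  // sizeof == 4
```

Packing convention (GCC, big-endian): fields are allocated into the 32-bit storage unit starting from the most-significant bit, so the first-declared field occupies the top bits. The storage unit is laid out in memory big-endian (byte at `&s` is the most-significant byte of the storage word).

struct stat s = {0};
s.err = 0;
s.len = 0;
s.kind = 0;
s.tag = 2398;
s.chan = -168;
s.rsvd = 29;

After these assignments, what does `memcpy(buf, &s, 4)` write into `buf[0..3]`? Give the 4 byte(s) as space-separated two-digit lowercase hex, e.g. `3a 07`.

err (1b) val=0 bits=0x0 at bit 31: 0x00000000
len (4b) val=0 bits=0x0 at bit 27: 0x00000000
kind (1b) val=0 bits=0x0 at bit 26: 0x00000000
tag (12b) val=2398 bits=0x95e at bit 14: 0x02578000
chan (9b) val=-168 bits=0x158 at bit 5: 0x0257ab00
rsvd (5b) val=29 bits=0x1d at bit 0: 0x0257ab1d
word = 0x0257ab1d → big-endian bytes:
  [0]=0x02  [1]=0x57  [2]=0xab  [3]=0x1d

02 57 ab 1d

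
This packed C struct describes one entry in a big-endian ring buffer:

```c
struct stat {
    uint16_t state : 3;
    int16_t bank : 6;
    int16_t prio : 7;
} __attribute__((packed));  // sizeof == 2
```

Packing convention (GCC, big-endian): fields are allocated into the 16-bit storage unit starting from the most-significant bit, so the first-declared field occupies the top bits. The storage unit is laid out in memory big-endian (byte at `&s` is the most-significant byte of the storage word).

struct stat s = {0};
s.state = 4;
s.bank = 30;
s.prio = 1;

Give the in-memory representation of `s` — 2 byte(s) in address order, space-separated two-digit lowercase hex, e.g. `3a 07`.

8f 01

state:3 = 4 → 0x4 << 13 → word 0x8000
bank:6 = 30 → 0x1e << 7 → word 0x8f00
prio:7 = 1 → 0x1 << 0 → word 0x8f01
word = 0x8f01 → big-endian bytes:
  [0]=0x8f  [1]=0x01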